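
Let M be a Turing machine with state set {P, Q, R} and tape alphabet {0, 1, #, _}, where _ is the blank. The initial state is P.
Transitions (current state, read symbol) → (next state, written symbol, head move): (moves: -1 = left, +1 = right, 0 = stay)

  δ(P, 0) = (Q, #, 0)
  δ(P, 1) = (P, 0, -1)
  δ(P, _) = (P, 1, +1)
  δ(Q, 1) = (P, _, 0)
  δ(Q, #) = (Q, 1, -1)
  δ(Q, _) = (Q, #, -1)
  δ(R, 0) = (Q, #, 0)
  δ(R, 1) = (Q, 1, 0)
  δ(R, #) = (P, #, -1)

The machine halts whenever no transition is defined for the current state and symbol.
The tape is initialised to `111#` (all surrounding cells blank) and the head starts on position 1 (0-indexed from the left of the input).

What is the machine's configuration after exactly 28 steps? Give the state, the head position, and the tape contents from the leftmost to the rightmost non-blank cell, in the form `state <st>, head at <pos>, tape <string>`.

P | ____1[1]1#   read 1 → write 0, move -1, go to P
P | ____[1]01#   read 1 → write 0, move -1, go to P
P | ___[_]001#   read _ → write 1, move +1, go to P
P | ___1[0]01#   read 0 → write #, move 0, go to Q
Q | ___1[#]01#   read # → write 1, move -1, go to Q
Q | ___[1]101#   read 1 → write _, move 0, go to P
P | ___[_]101#   read _ → write 1, move +1, go to P
P | ___1[1]01#   read 1 → write 0, move -1, go to P
P | ___[1]001#   read 1 → write 0, move -1, go to P
P | __[_]0001#   read _ → write 1, move +1, go to P
P | __1[0]001#   read 0 → write #, move 0, go to Q
Q | __1[#]001#   read # → write 1, move -1, go to Q
Q | __[1]1001#   read 1 → write _, move 0, go to P
P | __[_]1001#   read _ → write 1, move +1, go to P
P | __1[1]001#   read 1 → write 0, move -1, go to P
P | __[1]0001#   read 1 → write 0, move -1, go to P
P | _[_]00001#   read _ → write 1, move +1, go to P
P | _1[0]0001#   read 0 → write #, move 0, go to Q
Q | _1[#]0001#   read # → write 1, move -1, go to Q
Q | _[1]10001#   read 1 → write _, move 0, go to P
P | _[_]10001#   read _ → write 1, move +1, go to P
P | _1[1]0001#   read 1 → write 0, move -1, go to P
P | _[1]00001#   read 1 → write 0, move -1, go to P
P | [_]000001#   read _ → write 1, move +1, go to P
P | 1[0]00001#   read 0 → write #, move 0, go to Q
Q | 1[#]00001#   read # → write 1, move -1, go to Q
Q | [1]100001#   read 1 → write _, move 0, go to P
P | [_]100001#   read _ → write 1, move +1, go to P
P | 1[1]00001#
After 28 steps: state P, head at -3, tape 1100001#.

state P, head at -3, tape 1100001#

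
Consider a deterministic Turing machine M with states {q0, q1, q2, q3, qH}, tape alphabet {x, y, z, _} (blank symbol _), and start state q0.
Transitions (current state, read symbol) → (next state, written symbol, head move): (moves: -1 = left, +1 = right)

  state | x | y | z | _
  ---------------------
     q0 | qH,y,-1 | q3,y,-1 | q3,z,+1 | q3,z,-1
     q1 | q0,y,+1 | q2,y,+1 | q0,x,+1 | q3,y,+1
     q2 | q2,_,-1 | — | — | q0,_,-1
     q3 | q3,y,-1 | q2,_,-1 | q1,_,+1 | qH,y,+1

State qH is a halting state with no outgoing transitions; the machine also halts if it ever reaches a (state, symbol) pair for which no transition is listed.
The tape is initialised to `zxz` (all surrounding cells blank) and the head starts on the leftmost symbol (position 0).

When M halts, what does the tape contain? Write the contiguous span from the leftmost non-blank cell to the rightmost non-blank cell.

yz

state=q0 head=0 tape=[z]xz   (q0,z)→(q3,z,+1)
state=q3 head=1 tape=z[x]z   (q3,x)→(q3,y,-1)
state=q3 head=0 tape=[z]yz   (q3,z)→(q1,_,+1)
state=q1 head=1 tape=_[y]z   (q1,y)→(q2,y,+1)
state=q2 head=2 tape=_y[z]
The non-blank tape span at halt is yz.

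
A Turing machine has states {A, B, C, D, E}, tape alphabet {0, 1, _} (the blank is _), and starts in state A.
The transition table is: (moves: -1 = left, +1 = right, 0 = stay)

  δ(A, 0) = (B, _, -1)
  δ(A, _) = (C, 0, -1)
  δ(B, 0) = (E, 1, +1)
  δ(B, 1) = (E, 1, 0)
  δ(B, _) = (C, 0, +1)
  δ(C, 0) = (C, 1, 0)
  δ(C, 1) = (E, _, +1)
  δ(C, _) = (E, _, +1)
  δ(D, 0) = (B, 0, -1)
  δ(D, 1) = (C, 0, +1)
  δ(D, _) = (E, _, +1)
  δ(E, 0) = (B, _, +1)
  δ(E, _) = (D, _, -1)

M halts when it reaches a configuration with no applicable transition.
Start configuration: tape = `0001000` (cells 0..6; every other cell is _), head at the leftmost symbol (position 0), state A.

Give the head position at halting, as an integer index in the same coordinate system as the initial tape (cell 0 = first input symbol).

3

A | _[0]001000   read 0 → write _, move -1, go to B
B | [_]_001000   read _ → write 0, move +1, go to C
C | 0[_]001000   read _ → write _, move +1, go to E
E | 0_[0]01000   read 0 → write _, move +1, go to B
B | 0__[0]1000   read 0 → write 1, move +1, go to E
E | 0__1[1]000
At halt the head is at cell 3.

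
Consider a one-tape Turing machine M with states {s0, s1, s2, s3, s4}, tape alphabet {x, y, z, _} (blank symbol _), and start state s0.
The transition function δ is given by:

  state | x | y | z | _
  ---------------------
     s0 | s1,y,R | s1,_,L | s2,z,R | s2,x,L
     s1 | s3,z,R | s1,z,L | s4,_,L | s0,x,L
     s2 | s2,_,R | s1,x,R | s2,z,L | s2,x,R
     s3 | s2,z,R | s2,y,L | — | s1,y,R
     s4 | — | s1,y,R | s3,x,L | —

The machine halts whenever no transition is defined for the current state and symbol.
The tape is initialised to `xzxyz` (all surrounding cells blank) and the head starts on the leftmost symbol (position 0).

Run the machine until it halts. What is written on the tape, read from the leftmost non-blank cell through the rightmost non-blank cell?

x__x__x

s0 | ___[x]zxyz   read x → write y, move R, go to s1
s1 | ___y[z]xyz   read z → write _, move L, go to s4
s4 | ___[y]_xyz   read y → write y, move R, go to s1
s1 | ___y[_]xyz   read _ → write x, move L, go to s0
s0 | ___[y]xxyz   read y → write _, move L, go to s1
s1 | __[_]_xxyz   read _ → write x, move L, go to s0
s0 | _[_]x_xxyz   read _ → write x, move L, go to s2
s2 | [_]xx_xxyz   read _ → write x, move R, go to s2
s2 | x[x]x_xxyz   read x → write _, move R, go to s2
s2 | x_[x]_xxyz   read x → write _, move R, go to s2
s2 | x__[_]xxyz   read _ → write x, move R, go to s2
s2 | x__x[x]xyz   read x → write _, move R, go to s2
s2 | x__x_[x]yz   read x → write _, move R, go to s2
s2 | x__x__[y]z   read y → write x, move R, go to s1
s1 | x__x__x[z]   read z → write _, move L, go to s4
s4 | x__x__[x]_
The non-blank tape span at halt is x__x__x.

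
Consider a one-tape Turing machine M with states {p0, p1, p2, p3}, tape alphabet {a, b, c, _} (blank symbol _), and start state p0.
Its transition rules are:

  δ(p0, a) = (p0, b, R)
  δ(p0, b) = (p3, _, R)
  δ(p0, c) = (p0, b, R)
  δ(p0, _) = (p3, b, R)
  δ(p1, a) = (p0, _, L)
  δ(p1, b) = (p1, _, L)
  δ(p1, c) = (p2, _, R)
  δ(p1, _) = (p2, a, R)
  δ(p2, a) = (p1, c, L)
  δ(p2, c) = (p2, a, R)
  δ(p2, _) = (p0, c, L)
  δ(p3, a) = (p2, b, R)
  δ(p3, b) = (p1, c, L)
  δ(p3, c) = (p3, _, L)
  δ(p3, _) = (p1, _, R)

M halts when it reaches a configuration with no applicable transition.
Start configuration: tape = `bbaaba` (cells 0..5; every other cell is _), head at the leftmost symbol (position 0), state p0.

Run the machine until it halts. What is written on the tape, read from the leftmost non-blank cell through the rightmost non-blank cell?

bbbbbba

p0 | _[b]baaba   read b → write _, move R, go to p3
p3 | __[b]aaba   read b → write c, move L, go to p1
p1 | _[_]caaba   read _ → write a, move R, go to p2
p2 | _a[c]aaba   read c → write a, move R, go to p2
p2 | _aa[a]aba   read a → write c, move L, go to p1
p1 | _a[a]caba   read a → write _, move L, go to p0
p0 | _[a]_caba   read a → write b, move R, go to p0
p0 | _b[_]caba   read _ → write b, move R, go to p3
p3 | _bb[c]aba   read c → write _, move L, go to p3
p3 | _b[b]_aba   read b → write c, move L, go to p1
p1 | _[b]c_aba   read b → write _, move L, go to p1
p1 | [_]_c_aba   read _ → write a, move R, go to p2
p2 | a[_]c_aba   read _ → write c, move L, go to p0
p0 | [a]cc_aba   read a → write b, move R, go to p0
p0 | b[c]c_aba   read c → write b, move R, go to p0
p0 | bb[c]_aba   read c → write b, move R, go to p0
p0 | bbb[_]aba   read _ → write b, move R, go to p3
p3 | bbbb[a]ba   read a → write b, move R, go to p2
p2 | bbbbb[b]a
The non-blank tape span at halt is bbbbbba.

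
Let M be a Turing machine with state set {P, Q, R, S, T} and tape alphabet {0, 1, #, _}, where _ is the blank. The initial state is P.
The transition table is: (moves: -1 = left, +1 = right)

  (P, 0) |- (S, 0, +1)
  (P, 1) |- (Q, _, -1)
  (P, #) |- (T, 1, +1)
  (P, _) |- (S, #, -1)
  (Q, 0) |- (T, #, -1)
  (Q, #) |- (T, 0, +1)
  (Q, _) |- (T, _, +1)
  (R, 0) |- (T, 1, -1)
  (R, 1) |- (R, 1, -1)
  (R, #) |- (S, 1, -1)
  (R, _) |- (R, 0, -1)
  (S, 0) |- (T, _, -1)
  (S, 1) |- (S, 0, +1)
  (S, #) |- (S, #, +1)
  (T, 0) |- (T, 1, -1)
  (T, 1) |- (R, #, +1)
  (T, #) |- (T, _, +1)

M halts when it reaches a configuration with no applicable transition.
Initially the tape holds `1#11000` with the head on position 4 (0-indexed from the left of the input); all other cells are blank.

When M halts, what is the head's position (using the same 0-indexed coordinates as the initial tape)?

5

state=P head=4 tape=1#11[0]00   (P,0)→(S,0,+1)
state=S head=5 tape=1#110[0]0   (S,0)→(T,_,-1)
state=T head=4 tape=1#11[0]_0   (T,0)→(T,1,-1)
state=T head=3 tape=1#1[1]1_0   (T,1)→(R,#,+1)
state=R head=4 tape=1#1#[1]_0   (R,1)→(R,1,-1)
state=R head=3 tape=1#1[#]1_0   (R,#)→(S,1,-1)
state=S head=2 tape=1#[1]11_0   (S,1)→(S,0,+1)
state=S head=3 tape=1#0[1]1_0   (S,1)→(S,0,+1)
state=S head=4 tape=1#00[1]_0   (S,1)→(S,0,+1)
state=S head=5 tape=1#000[_]0
At halt the head is at cell 5.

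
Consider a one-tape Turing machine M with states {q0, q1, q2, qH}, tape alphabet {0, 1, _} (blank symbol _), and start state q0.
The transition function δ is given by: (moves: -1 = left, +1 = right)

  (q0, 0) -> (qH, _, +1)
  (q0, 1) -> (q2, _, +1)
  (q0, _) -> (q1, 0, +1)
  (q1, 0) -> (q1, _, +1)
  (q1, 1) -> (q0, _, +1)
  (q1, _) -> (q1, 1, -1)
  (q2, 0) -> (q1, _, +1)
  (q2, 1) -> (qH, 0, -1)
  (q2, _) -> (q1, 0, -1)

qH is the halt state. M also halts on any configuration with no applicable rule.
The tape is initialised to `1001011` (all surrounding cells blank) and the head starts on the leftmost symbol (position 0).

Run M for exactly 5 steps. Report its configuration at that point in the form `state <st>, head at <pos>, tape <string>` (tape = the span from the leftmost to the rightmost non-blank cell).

q0 | [1]001011   read 1 → write _, move +1, go to q2
q2 | _[0]01011   read 0 → write _, move +1, go to q1
q1 | __[0]1011   read 0 → write _, move +1, go to q1
q1 | ___[1]011   read 1 → write _, move +1, go to q0
q0 | ____[0]11   read 0 → write _, move +1, go to qH
qH | _____[1]1
After 5 steps: state qH, head at 5, tape 11.

state qH, head at 5, tape 11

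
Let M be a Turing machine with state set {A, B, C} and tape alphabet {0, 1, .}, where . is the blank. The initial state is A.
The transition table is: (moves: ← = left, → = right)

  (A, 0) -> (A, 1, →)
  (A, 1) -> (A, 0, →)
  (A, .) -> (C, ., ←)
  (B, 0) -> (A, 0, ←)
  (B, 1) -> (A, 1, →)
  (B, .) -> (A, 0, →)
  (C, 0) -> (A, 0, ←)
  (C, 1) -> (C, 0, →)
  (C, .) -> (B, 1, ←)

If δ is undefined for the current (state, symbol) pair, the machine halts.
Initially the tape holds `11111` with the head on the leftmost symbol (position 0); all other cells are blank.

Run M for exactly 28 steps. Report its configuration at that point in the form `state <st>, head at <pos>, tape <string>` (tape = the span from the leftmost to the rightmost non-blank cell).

state=A head=0 tape=[1]1111...   (A,1)→(A,0,→)
state=A head=1 tape=0[1]111...   (A,1)→(A,0,→)
state=A head=2 tape=00[1]11...   (A,1)→(A,0,→)
state=A head=3 tape=000[1]1...   (A,1)→(A,0,→)
state=A head=4 tape=0000[1]...   (A,1)→(A,0,→)
state=A head=5 tape=00000[.]..   (A,.)→(C,.,←)
state=C head=4 tape=0000[0]...   (C,0)→(A,0,←)
state=A head=3 tape=000[0]0...   (A,0)→(A,1,→)
state=A head=4 tape=0001[0]...   (A,0)→(A,1,→)
state=A head=5 tape=00011[.]..   (A,.)→(C,.,←)
state=C head=4 tape=0001[1]...   (C,1)→(C,0,→)
state=C head=5 tape=00010[.]..   (C,.)→(B,1,←)
state=B head=4 tape=0001[0]1..   (B,0)→(A,0,←)
state=A head=3 tape=000[1]01..   (A,1)→(A,0,→)
state=A head=4 tape=0000[0]1..   (A,0)→(A,1,→)
state=A head=5 tape=00001[1]..   (A,1)→(A,0,→)
state=A head=6 tape=000010[.].   (A,.)→(C,.,←)
state=C head=5 tape=00001[0]..   (C,0)→(A,0,←)
state=A head=4 tape=0000[1]0..   (A,1)→(A,0,→)
state=A head=5 tape=00000[0]..   (A,0)→(A,1,→)
state=A head=6 tape=000001[.].   (A,.)→(C,.,←)
state=C head=5 tape=00000[1]..   (C,1)→(C,0,→)
state=C head=6 tape=000000[.].   (C,.)→(B,1,←)
state=B head=5 tape=00000[0]1.   (B,0)→(A,0,←)
state=A head=4 tape=0000[0]01.   (A,0)→(A,1,→)
state=A head=5 tape=00001[0]1.   (A,0)→(A,1,→)
state=A head=6 tape=000011[1].   (A,1)→(A,0,→)
state=A head=7 tape=0000110[.]   (A,.)→(C,.,←)
state=C head=6 tape=000011[0].
After 28 steps: state C, head at 6, tape 0000110.

state C, head at 6, tape 0000110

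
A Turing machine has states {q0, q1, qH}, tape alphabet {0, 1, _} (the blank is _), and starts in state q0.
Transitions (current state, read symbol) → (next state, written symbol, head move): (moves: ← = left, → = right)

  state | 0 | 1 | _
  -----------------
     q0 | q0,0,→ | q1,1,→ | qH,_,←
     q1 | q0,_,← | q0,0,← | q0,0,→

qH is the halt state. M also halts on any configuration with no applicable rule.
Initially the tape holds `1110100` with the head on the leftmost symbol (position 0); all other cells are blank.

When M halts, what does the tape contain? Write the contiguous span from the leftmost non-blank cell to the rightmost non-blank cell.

1010100

q0 | [1]110100_   read 1 → write 1, move →, go to q1
q1 | 1[1]10100_   read 1 → write 0, move ←, go to q0
q0 | [1]010100_   read 1 → write 1, move →, go to q1
q1 | 1[0]10100_   read 0 → write _, move ←, go to q0
q0 | [1]_10100_   read 1 → write 1, move →, go to q1
q1 | 1[_]10100_   read _ → write 0, move →, go to q0
q0 | 10[1]0100_   read 1 → write 1, move →, go to q1
q1 | 101[0]100_   read 0 → write _, move ←, go to q0
q0 | 10[1]_100_   read 1 → write 1, move →, go to q1
q1 | 101[_]100_   read _ → write 0, move →, go to q0
q0 | 1010[1]00_   read 1 → write 1, move →, go to q1
q1 | 10101[0]0_   read 0 → write _, move ←, go to q0
q0 | 1010[1]_0_   read 1 → write 1, move →, go to q1
q1 | 10101[_]0_   read _ → write 0, move →, go to q0
q0 | 101010[0]_   read 0 → write 0, move →, go to q0
q0 | 1010100[_]   read _ → write _, move ←, go to qH
qH | 101010[0]_
The non-blank tape span at halt is 1010100.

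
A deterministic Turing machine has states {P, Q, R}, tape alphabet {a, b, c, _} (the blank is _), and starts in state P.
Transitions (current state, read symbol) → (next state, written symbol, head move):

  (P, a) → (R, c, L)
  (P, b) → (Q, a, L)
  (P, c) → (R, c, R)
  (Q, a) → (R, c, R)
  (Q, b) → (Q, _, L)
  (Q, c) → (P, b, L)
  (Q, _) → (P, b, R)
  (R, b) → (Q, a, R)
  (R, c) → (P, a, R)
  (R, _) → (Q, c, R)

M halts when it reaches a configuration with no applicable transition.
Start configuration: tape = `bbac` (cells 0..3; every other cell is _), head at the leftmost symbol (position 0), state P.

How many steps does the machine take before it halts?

22

P | __[b]bac   read b → write a, move L, go to Q
Q | _[_]abac   read _ → write b, move R, go to P
P | _b[a]bac   read a → write c, move L, go to R
R | _[b]cbac   read b → write a, move R, go to Q
Q | _a[c]bac   read c → write b, move L, go to P
P | _[a]bbac   read a → write c, move L, go to R
R | [_]cbbac   read _ → write c, move R, go to Q
Q | c[c]bbac   read c → write b, move L, go to P
P | [c]bbbac   read c → write c, move R, go to R
R | c[b]bbac   read b → write a, move R, go to Q
Q | ca[b]bac   read b → write _, move L, go to Q
Q | c[a]_bac   read a → write c, move R, go to R
R | cc[_]bac   read _ → write c, move R, go to Q
Q | ccc[b]ac   read b → write _, move L, go to Q
Q | cc[c]_ac   read c → write b, move L, go to P
P | c[c]b_ac   read c → write c, move R, go to R
R | cc[b]_ac   read b → write a, move R, go to Q
Q | cca[_]ac   read _ → write b, move R, go to P
P | ccab[a]c   read a → write c, move L, go to R
R | cca[b]cc   read b → write a, move R, go to Q
Q | ccaa[c]c   read c → write b, move L, go to P
P | cca[a]bc   read a → write c, move L, go to R
R | cc[a]cbc
M halts after 22 transitions.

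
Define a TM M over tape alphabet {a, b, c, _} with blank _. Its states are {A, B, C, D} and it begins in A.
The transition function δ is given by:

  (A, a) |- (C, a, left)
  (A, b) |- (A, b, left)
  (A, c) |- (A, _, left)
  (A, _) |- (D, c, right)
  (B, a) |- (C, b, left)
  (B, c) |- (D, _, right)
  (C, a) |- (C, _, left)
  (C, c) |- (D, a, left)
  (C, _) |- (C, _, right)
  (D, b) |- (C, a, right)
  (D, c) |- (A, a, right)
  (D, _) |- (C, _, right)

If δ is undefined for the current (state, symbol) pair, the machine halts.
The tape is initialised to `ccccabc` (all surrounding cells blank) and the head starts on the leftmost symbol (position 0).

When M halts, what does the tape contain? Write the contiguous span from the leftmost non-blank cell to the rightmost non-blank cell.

c_____bc

A | _[c]cccabc   read c → write _, move left, go to A
A | [_]_cccabc   read _ → write c, move right, go to D
D | c[_]cccabc   read _ → write _, move right, go to C
C | c_[c]ccabc   read c → write a, move left, go to D
D | c[_]accabc   read _ → write _, move right, go to C
C | c_[a]ccabc   read a → write _, move left, go to C
C | c[_]_ccabc   read _ → write _, move right, go to C
C | c_[_]ccabc   read _ → write _, move right, go to C
C | c__[c]cabc   read c → write a, move left, go to D
D | c_[_]acabc   read _ → write _, move right, go to C
C | c__[a]cabc   read a → write _, move left, go to C
C | c_[_]_cabc   read _ → write _, move right, go to C
C | c__[_]cabc   read _ → write _, move right, go to C
C | c___[c]abc   read c → write a, move left, go to D
D | c__[_]aabc   read _ → write _, move right, go to C
C | c___[a]abc   read a → write _, move left, go to C
C | c__[_]_abc   read _ → write _, move right, go to C
C | c___[_]abc   read _ → write _, move right, go to C
C | c____[a]bc   read a → write _, move left, go to C
C | c___[_]_bc   read _ → write _, move right, go to C
C | c____[_]bc   read _ → write _, move right, go to C
C | c_____[b]c
The non-blank tape span at halt is c_____bc.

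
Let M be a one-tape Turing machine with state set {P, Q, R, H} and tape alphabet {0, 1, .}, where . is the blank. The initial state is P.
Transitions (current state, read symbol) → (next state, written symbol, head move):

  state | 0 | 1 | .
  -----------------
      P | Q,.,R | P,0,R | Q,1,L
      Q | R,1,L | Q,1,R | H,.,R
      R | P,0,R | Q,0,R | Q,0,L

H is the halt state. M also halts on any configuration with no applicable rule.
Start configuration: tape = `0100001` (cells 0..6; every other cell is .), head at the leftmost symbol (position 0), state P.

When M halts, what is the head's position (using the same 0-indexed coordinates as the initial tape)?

8

state=P head=0 tape=[0]100001..   (P,0)→(Q,.,R)
state=Q head=1 tape=.[1]00001..   (Q,1)→(Q,1,R)
state=Q head=2 tape=.1[0]0001..   (Q,0)→(R,1,L)
state=R head=1 tape=.[1]10001..   (R,1)→(Q,0,R)
state=Q head=2 tape=.0[1]0001..   (Q,1)→(Q,1,R)
state=Q head=3 tape=.01[0]001..   (Q,0)→(R,1,L)
state=R head=2 tape=.0[1]1001..   (R,1)→(Q,0,R)
state=Q head=3 tape=.00[1]001..   (Q,1)→(Q,1,R)
state=Q head=4 tape=.001[0]01..   (Q,0)→(R,1,L)
state=R head=3 tape=.00[1]101..   (R,1)→(Q,0,R)
state=Q head=4 tape=.000[1]01..   (Q,1)→(Q,1,R)
state=Q head=5 tape=.0001[0]1..   (Q,0)→(R,1,L)
state=R head=4 tape=.000[1]11..   (R,1)→(Q,0,R)
state=Q head=5 tape=.0000[1]1..   (Q,1)→(Q,1,R)
state=Q head=6 tape=.00001[1]..   (Q,1)→(Q,1,R)
state=Q head=7 tape=.000011[.].   (Q,.)→(H,.,R)
state=H head=8 tape=.000011.[.]
At halt the head is at cell 8.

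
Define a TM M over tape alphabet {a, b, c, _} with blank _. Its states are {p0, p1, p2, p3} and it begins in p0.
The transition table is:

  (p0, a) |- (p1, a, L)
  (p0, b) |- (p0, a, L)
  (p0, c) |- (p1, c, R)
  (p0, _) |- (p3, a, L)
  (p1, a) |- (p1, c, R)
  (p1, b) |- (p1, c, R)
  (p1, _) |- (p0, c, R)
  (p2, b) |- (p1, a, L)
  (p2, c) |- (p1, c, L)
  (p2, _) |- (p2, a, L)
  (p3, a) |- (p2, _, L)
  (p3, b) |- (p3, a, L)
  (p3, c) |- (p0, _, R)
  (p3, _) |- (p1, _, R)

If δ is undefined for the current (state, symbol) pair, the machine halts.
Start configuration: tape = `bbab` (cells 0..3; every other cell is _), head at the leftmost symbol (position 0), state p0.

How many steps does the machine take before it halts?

14

state=p0 head=0 tape=__[b]bab__   (p0,b)→(p0,a,L)
state=p0 head=-1 tape=_[_]abab__   (p0,_)→(p3,a,L)
state=p3 head=-2 tape=[_]aabab__   (p3,_)→(p1,_,R)
state=p1 head=-1 tape=_[a]abab__   (p1,a)→(p1,c,R)
state=p1 head=0 tape=_c[a]bab__   (p1,a)→(p1,c,R)
state=p1 head=1 tape=_cc[b]ab__   (p1,b)→(p1,c,R)
state=p1 head=2 tape=_ccc[a]b__   (p1,a)→(p1,c,R)
state=p1 head=3 tape=_cccc[b]__   (p1,b)→(p1,c,R)
state=p1 head=4 tape=_ccccc[_]_   (p1,_)→(p0,c,R)
state=p0 head=5 tape=_cccccc[_]   (p0,_)→(p3,a,L)
state=p3 head=4 tape=_ccccc[c]a   (p3,c)→(p0,_,R)
state=p0 head=5 tape=_ccccc_[a]   (p0,a)→(p1,a,L)
state=p1 head=4 tape=_ccccc[_]a   (p1,_)→(p0,c,R)
state=p0 head=5 tape=_cccccc[a]   (p0,a)→(p1,a,L)
state=p1 head=4 tape=_ccccc[c]a
M halts after 14 transitions.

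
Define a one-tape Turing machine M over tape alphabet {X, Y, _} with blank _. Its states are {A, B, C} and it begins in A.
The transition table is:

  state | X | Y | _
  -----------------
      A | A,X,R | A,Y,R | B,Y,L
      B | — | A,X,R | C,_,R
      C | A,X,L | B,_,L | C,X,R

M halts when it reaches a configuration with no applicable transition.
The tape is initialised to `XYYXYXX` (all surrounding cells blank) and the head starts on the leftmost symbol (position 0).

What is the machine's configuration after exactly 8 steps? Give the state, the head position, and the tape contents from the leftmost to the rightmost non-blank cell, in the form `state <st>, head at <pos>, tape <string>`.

state B, head at 6, tape XYYXYXXY

A | [X]YYXYXX_   read X → write X, move R, go to A
A | X[Y]YXYXX_   read Y → write Y, move R, go to A
A | XY[Y]XYXX_   read Y → write Y, move R, go to A
A | XYY[X]YXX_   read X → write X, move R, go to A
A | XYYX[Y]XX_   read Y → write Y, move R, go to A
A | XYYXY[X]X_   read X → write X, move R, go to A
A | XYYXYX[X]_   read X → write X, move R, go to A
A | XYYXYXX[_]   read _ → write Y, move L, go to B
B | XYYXYX[X]Y
After 8 steps: state B, head at 6, tape XYYXYXXY.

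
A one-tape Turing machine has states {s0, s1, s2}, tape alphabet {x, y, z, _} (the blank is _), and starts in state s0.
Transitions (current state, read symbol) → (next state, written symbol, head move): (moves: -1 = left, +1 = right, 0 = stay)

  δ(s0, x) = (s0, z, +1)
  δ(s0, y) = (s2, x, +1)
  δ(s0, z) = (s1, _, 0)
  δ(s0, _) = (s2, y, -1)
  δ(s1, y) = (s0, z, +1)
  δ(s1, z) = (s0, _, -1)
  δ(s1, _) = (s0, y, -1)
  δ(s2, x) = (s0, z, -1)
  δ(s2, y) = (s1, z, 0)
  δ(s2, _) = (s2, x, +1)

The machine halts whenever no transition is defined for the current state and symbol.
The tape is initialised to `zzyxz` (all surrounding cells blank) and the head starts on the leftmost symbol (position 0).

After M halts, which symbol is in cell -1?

y

s0 | __[z]zyxz   read z → write _, move 0, go to s1
s1 | __[_]zyxz   read _ → write y, move -1, go to s0
s0 | _[_]yzyxz   read _ → write y, move -1, go to s2
s2 | [_]yyzyxz   read _ → write x, move +1, go to s2
s2 | x[y]yzyxz   read y → write z, move 0, go to s1
s1 | x[z]yzyxz   read z → write _, move -1, go to s0
s0 | [x]_yzyxz   read x → write z, move +1, go to s0
s0 | z[_]yzyxz   read _ → write y, move -1, go to s2
s2 | [z]yyzyxz
Cell -1 holds y when M halts.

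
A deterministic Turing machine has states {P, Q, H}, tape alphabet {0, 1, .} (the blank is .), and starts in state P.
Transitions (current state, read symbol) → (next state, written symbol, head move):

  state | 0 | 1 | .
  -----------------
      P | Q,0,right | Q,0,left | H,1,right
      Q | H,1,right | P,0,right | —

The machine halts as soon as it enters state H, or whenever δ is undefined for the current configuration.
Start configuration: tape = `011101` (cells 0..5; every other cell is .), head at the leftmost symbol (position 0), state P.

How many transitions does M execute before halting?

state=P head=0 tape=[0]11101   (P,0)→(Q,0,right)
state=Q head=1 tape=0[1]1101   (Q,1)→(P,0,right)
state=P head=2 tape=00[1]101   (P,1)→(Q,0,left)
state=Q head=1 tape=0[0]0101   (Q,0)→(H,1,right)
state=H head=2 tape=01[0]101
M halts after 4 transitions.

4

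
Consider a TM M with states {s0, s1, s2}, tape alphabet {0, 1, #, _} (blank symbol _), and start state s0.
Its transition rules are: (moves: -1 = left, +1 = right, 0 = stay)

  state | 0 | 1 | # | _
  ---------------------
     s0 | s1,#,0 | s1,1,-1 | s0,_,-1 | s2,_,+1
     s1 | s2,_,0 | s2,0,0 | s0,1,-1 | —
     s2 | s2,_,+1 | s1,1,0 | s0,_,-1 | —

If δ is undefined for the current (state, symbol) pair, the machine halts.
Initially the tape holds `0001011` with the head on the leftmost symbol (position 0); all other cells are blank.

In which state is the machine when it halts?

s2

s0 | _[0]001011_   read 0 → write #, move 0, go to s1
s1 | _[#]001011_   read # → write 1, move -1, go to s0
s0 | [_]1001011_   read _ → write _, move +1, go to s2
s2 | _[1]001011_   read 1 → write 1, move 0, go to s1
s1 | _[1]001011_   read 1 → write 0, move 0, go to s2
s2 | _[0]001011_   read 0 → write _, move +1, go to s2
s2 | __[0]01011_   read 0 → write _, move +1, go to s2
s2 | ___[0]1011_   read 0 → write _, move +1, go to s2
s2 | ____[1]011_   read 1 → write 1, move 0, go to s1
s1 | ____[1]011_   read 1 → write 0, move 0, go to s2
s2 | ____[0]011_   read 0 → write _, move +1, go to s2
s2 | _____[0]11_   read 0 → write _, move +1, go to s2
s2 | ______[1]1_   read 1 → write 1, move 0, go to s1
s1 | ______[1]1_   read 1 → write 0, move 0, go to s2
s2 | ______[0]1_   read 0 → write _, move +1, go to s2
s2 | _______[1]_   read 1 → write 1, move 0, go to s1
s1 | _______[1]_   read 1 → write 0, move 0, go to s2
s2 | _______[0]_   read 0 → write _, move +1, go to s2
s2 | ________[_]
No transition is defined for (s2, _); M halts in state s2.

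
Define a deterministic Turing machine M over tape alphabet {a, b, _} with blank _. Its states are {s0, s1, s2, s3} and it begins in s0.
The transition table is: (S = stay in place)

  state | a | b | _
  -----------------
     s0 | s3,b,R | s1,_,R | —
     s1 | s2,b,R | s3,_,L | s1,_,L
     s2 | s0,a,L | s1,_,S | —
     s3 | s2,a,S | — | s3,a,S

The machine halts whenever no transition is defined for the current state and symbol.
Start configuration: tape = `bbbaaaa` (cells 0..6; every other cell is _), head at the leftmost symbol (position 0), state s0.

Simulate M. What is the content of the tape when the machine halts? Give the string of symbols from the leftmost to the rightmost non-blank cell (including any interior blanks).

state=s0 head=0 tape=_[b]bbaaaa   (s0,b)→(s1,_,R)
state=s1 head=1 tape=__[b]baaaa   (s1,b)→(s3,_,L)
state=s3 head=0 tape=_[_]_baaaa   (s3,_)→(s3,a,S)
state=s3 head=0 tape=_[a]_baaaa   (s3,a)→(s2,a,S)
state=s2 head=0 tape=_[a]_baaaa   (s2,a)→(s0,a,L)
state=s0 head=-1 tape=[_]a_baaaa
The non-blank tape span at halt is a_baaaa.

a_baaaa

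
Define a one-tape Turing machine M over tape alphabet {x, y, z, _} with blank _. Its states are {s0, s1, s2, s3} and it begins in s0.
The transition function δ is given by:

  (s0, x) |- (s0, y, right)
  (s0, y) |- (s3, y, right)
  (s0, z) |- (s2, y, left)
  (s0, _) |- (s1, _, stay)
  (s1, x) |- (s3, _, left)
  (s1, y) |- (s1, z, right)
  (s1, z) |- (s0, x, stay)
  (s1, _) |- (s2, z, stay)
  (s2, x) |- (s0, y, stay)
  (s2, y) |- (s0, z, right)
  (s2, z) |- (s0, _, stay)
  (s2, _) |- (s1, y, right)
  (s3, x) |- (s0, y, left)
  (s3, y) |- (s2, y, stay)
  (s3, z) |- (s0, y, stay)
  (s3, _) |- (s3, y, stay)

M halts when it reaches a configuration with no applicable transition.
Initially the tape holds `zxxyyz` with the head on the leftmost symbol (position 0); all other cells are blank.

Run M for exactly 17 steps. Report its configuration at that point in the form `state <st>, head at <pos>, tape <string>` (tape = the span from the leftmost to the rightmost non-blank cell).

state s2, head at 4, tape yyzyyzy

s0 | _[z]xxyyz   read z → write y, move left, go to s2
s2 | [_]yxxyyz   read _ → write y, move right, go to s1
s1 | y[y]xxyyz   read y → write z, move right, go to s1
s1 | yz[x]xyyz   read x → write _, move left, go to s3
s3 | y[z]_xyyz   read z → write y, move stay, go to s0
s0 | y[y]_xyyz   read y → write y, move right, go to s3
s3 | yy[_]xyyz   read _ → write y, move stay, go to s3
s3 | yy[y]xyyz   read y → write y, move stay, go to s2
s2 | yy[y]xyyz   read y → write z, move right, go to s0
s0 | yyz[x]yyz   read x → write y, move right, go to s0
s0 | yyzy[y]yz   read y → write y, move right, go to s3
s3 | yyzyy[y]z   read y → write y, move stay, go to s2
s2 | yyzyy[y]z   read y → write z, move right, go to s0
s0 | yyzyyz[z]   read z → write y, move left, go to s2
s2 | yyzyy[z]y   read z → write _, move stay, go to s0
s0 | yyzyy[_]y   read _ → write _, move stay, go to s1
s1 | yyzyy[_]y   read _ → write z, move stay, go to s2
s2 | yyzyy[z]y
After 17 steps: state s2, head at 4, tape yyzyyzy.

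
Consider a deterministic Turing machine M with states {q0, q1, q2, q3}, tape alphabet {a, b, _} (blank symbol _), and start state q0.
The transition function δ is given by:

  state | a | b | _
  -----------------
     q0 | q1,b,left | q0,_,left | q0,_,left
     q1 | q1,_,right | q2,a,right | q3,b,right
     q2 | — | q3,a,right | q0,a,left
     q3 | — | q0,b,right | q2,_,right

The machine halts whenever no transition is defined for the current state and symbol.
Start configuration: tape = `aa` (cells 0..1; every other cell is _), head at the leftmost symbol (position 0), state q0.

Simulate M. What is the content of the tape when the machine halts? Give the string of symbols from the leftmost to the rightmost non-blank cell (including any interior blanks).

bbaaa

state=q0 head=0 tape=_[a]a__   (q0,a)→(q1,b,left)
state=q1 head=-1 tape=[_]ba__   (q1,_)→(q3,b,right)
state=q3 head=0 tape=b[b]a__   (q3,b)→(q0,b,right)
state=q0 head=1 tape=bb[a]__   (q0,a)→(q1,b,left)
state=q1 head=0 tape=b[b]b__   (q1,b)→(q2,a,right)
state=q2 head=1 tape=ba[b]__   (q2,b)→(q3,a,right)
state=q3 head=2 tape=baa[_]_   (q3,_)→(q2,_,right)
state=q2 head=3 tape=baa_[_]   (q2,_)→(q0,a,left)
state=q0 head=2 tape=baa[_]a   (q0,_)→(q0,_,left)
state=q0 head=1 tape=ba[a]_a   (q0,a)→(q1,b,left)
state=q1 head=0 tape=b[a]b_a   (q1,a)→(q1,_,right)
state=q1 head=1 tape=b_[b]_a   (q1,b)→(q2,a,right)
state=q2 head=2 tape=b_a[_]a   (q2,_)→(q0,a,left)
state=q0 head=1 tape=b_[a]aa   (q0,a)→(q1,b,left)
state=q1 head=0 tape=b[_]baa   (q1,_)→(q3,b,right)
state=q3 head=1 tape=bb[b]aa   (q3,b)→(q0,b,right)
state=q0 head=2 tape=bbb[a]a   (q0,a)→(q1,b,left)
state=q1 head=1 tape=bb[b]ba   (q1,b)→(q2,a,right)
state=q2 head=2 tape=bba[b]a   (q2,b)→(q3,a,right)
state=q3 head=3 tape=bbaa[a]
The non-blank tape span at halt is bbaaa.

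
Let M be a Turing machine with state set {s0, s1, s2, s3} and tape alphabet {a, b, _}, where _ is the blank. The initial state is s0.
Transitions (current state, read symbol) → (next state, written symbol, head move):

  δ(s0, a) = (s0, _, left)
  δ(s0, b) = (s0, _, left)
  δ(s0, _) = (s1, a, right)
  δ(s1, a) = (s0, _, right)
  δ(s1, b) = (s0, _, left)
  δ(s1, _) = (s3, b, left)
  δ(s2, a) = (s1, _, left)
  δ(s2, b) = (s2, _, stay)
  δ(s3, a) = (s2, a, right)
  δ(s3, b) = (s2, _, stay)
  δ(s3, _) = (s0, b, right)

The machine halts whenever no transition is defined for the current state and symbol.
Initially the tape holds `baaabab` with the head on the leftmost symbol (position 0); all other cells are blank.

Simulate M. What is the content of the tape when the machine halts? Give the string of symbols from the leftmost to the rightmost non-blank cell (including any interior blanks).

a_aaabab

state=s0 head=0 tape=_[b]aaabab   (s0,b)→(s0,_,left)
state=s0 head=-1 tape=[_]_aaabab   (s0,_)→(s1,a,right)
state=s1 head=0 tape=a[_]aaabab   (s1,_)→(s3,b,left)
state=s3 head=-1 tape=[a]baaabab   (s3,a)→(s2,a,right)
state=s2 head=0 tape=a[b]aaabab   (s2,b)→(s2,_,stay)
state=s2 head=0 tape=a[_]aaabab
The non-blank tape span at halt is a_aaabab.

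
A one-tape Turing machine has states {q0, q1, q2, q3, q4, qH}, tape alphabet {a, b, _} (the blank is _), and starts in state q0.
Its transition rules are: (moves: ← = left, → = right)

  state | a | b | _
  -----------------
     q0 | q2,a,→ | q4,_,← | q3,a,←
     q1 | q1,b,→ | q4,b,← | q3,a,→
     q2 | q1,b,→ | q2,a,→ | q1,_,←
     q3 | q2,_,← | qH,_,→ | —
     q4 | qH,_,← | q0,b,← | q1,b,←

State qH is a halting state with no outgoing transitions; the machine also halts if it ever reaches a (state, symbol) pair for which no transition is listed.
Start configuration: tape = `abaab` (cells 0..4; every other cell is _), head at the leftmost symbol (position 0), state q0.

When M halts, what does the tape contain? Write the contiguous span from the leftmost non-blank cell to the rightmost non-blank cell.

a__bb

state=q0 head=0 tape=[a]baab   (q0,a)→(q2,a,→)
state=q2 head=1 tape=a[b]aab   (q2,b)→(q2,a,→)
state=q2 head=2 tape=aa[a]ab   (q2,a)→(q1,b,→)
state=q1 head=3 tape=aab[a]b   (q1,a)→(q1,b,→)
state=q1 head=4 tape=aabb[b]   (q1,b)→(q4,b,←)
state=q4 head=3 tape=aab[b]b   (q4,b)→(q0,b,←)
state=q0 head=2 tape=aa[b]bb   (q0,b)→(q4,_,←)
state=q4 head=1 tape=a[a]_bb   (q4,a)→(qH,_,←)
state=qH head=0 tape=[a]__bb
The non-blank tape span at halt is a__bb.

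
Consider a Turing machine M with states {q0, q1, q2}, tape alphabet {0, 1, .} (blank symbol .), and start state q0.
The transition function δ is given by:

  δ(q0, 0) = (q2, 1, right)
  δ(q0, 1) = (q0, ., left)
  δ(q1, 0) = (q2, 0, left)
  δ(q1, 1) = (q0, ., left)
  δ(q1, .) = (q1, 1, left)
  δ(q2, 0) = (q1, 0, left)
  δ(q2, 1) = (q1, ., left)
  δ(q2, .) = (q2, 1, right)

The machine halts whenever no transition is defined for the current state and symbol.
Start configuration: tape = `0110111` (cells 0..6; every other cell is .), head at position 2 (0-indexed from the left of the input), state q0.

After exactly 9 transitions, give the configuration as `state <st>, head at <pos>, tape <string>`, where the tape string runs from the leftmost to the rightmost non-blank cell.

state q0, head at -1, tape 0111

q0 | .01[1]0111   read 1 → write ., move left, go to q0
q0 | .0[1].0111   read 1 → write ., move left, go to q0
q0 | .[0]..0111   read 0 → write 1, move right, go to q2
q2 | .1[.].0111   read . → write 1, move right, go to q2
q2 | .11[.]0111   read . → write 1, move right, go to q2
q2 | .111[0]111   read 0 → write 0, move left, go to q1
q1 | .11[1]0111   read 1 → write ., move left, go to q0
q0 | .1[1].0111   read 1 → write ., move left, go to q0
q0 | .[1]..0111   read 1 → write ., move left, go to q0
q0 | [.]...0111
After 9 steps: state q0, head at -1, tape 0111.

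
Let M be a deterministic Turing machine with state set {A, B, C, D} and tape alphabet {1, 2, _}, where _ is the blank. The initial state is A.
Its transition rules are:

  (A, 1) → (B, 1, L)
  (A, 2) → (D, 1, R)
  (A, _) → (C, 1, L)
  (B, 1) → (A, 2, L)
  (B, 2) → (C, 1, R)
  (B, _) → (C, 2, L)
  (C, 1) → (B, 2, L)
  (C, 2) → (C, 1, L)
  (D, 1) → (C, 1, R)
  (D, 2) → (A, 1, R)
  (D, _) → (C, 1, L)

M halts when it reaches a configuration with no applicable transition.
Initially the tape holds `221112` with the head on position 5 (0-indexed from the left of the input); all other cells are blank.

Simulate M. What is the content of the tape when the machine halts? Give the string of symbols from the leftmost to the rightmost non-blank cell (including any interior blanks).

12221221

A | __22111[2]_   read 2 → write 1, move R, go to D
D | __221111[_]   read _ → write 1, move L, go to C
C | __22111[1]1   read 1 → write 2, move L, go to B
B | __2211[1]21   read 1 → write 2, move L, go to A
A | __221[1]221   read 1 → write 1, move L, go to B
B | __22[1]1221   read 1 → write 2, move L, go to A
A | __2[2]21221   read 2 → write 1, move R, go to D
D | __21[2]1221   read 2 → write 1, move R, go to A
A | __211[1]221   read 1 → write 1, move L, go to B
B | __21[1]1221   read 1 → write 2, move L, go to A
A | __2[1]21221   read 1 → write 1, move L, go to B
B | __[2]121221   read 2 → write 1, move R, go to C
C | __1[1]21221   read 1 → write 2, move L, go to B
B | __[1]221221   read 1 → write 2, move L, go to A
A | _[_]2221221   read _ → write 1, move L, go to C
C | [_]12221221
The non-blank tape span at halt is 12221221.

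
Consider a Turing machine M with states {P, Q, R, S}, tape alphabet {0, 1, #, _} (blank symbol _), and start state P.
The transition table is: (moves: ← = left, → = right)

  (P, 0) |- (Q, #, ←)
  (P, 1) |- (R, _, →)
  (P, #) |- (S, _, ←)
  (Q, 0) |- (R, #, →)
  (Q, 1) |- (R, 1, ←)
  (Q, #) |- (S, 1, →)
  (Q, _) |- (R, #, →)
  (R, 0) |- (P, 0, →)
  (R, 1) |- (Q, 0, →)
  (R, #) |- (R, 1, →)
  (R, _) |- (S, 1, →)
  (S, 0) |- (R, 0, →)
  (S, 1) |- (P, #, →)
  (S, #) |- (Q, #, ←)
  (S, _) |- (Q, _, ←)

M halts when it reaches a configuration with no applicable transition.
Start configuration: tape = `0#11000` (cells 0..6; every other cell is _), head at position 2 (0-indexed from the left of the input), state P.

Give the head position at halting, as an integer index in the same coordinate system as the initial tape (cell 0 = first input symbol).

P | 0#[1]1000___   read 1 → write _, move →, go to R
R | 0#_[1]000___   read 1 → write 0, move →, go to Q
Q | 0#_0[0]00___   read 0 → write #, move →, go to R
R | 0#_0#[0]0___   read 0 → write 0, move →, go to P
P | 0#_0#0[0]___   read 0 → write #, move ←, go to Q
Q | 0#_0#[0]#___   read 0 → write #, move →, go to R
R | 0#_0##[#]___   read # → write 1, move →, go to R
R | 0#_0##1[_]__   read _ → write 1, move →, go to S
S | 0#_0##11[_]_   read _ → write _, move ←, go to Q
Q | 0#_0##1[1]__   read 1 → write 1, move ←, go to R
R | 0#_0##[1]1__   read 1 → write 0, move →, go to Q
Q | 0#_0##0[1]__   read 1 → write 1, move ←, go to R
R | 0#_0##[0]1__   read 0 → write 0, move →, go to P
P | 0#_0##0[1]__   read 1 → write _, move →, go to R
R | 0#_0##0_[_]_   read _ → write 1, move →, go to S
S | 0#_0##0_1[_]   read _ → write _, move ←, go to Q
Q | 0#_0##0_[1]_   read 1 → write 1, move ←, go to R
R | 0#_0##0[_]1_   read _ → write 1, move →, go to S
S | 0#_0##01[1]_   read 1 → write #, move →, go to P
P | 0#_0##01#[_]
At halt the head is at cell 9.

9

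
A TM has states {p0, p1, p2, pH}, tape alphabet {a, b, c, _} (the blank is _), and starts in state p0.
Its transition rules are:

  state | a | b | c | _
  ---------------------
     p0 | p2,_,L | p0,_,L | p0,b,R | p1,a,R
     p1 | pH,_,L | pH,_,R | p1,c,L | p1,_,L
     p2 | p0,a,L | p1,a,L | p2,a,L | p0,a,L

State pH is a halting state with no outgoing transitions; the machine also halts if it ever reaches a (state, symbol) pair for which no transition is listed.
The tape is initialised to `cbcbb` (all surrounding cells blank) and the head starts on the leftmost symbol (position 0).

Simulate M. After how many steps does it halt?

p0 | __[c]bcbb   read c → write b, move R, go to p0
p0 | __b[b]cbb   read b → write _, move L, go to p0
p0 | __[b]_cbb   read b → write _, move L, go to p0
p0 | _[_]__cbb   read _ → write a, move R, go to p1
p1 | _a[_]_cbb   read _ → write _, move L, go to p1
p1 | _[a]__cbb   read a → write _, move L, go to pH
pH | [_]___cbb
M halts after 6 transitions.

6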